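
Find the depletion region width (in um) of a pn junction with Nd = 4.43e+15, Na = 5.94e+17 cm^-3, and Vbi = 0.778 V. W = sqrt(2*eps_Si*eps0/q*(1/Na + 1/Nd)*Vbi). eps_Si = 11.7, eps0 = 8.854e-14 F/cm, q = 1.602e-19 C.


Step 1: 1/Na + 1/Nd = 1/5.94e+17 + 1/4.43e+15 = 2.27417e-16
Step 2: 2*eps*eps0/q = 2*11.7*8.854e-14/1.602e-19 = 1.293281e+07
Step 3: W^2 = 1.293281e+07 * 2.27417e-16 * 0.778 = 2.28821e-09
Step 4: W = sqrt(2.28821e-09) = 4.784e-05 cm = 0.4784 um

0.4784


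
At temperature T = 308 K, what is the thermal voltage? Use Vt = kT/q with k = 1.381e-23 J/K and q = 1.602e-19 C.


Step 1: kT = 1.381e-23 * 308 = 4.25348e-21 J
Step 2: Vt = kT/q = 4.25348e-21 / 1.602e-19
Step 3: Vt = 0.02655 V

0.02655


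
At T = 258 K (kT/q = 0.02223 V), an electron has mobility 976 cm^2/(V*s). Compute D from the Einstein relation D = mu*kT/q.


Step 1: D = mu * (kT/q)
Step 2: D = 976 * 0.02223
Step 3: D = 21.7 cm^2/s

21.7


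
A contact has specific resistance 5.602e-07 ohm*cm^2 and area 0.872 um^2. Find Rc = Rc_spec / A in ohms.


Step 1: Convert area to cm^2: 0.872 um^2 = 8.7200e-09 cm^2
Step 2: Rc = Rc_spec / A = 5.602e-07 / 8.7200e-09
Step 3: Rc = 6.42e+01 ohms

6.42e+01


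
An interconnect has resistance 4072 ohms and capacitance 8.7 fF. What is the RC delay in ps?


Step 1: tau = R * C
Step 2: tau = 4072 * 8.7 fF = 4072 * 8.7e-15 F
Step 3: tau = 3.54264e-11 s = 35.4264 ps

35.4264


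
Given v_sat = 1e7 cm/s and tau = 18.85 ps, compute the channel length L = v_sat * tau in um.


Step 1: tau in seconds = 18.85 ps * 1e-12 = 1.8850e-11 s
Step 2: L = v_sat * tau = 1e7 * 1.8850e-11 = 1.8850e-04 cm
Step 3: L in um = 1.8850e-04 * 1e4 = 1.885 um

1.885


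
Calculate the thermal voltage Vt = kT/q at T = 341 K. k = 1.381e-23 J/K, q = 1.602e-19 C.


Step 1: kT = 1.381e-23 * 341 = 4.70921e-21 J
Step 2: Vt = kT/q = 4.70921e-21 / 1.602e-19
Step 3: Vt = 0.0294 V

0.0294


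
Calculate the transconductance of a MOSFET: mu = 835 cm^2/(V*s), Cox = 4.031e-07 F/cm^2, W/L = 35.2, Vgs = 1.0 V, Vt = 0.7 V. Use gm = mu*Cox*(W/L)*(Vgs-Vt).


Step 1: Vov = Vgs - Vt = 1.0 - 0.7 = 0.3 V
Step 2: gm = mu * Cox * (W/L) * Vov
Step 3: gm = 835 * 4.031e-07 * 35.2 * 0.3 = 3.55e-03 S

3.55e-03


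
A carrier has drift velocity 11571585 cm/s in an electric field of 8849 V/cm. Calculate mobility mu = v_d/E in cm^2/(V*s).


Step 1: mu = v_d / E
Step 2: mu = 11571585 / 8849
Step 3: mu = 1307.67 cm^2/(V*s)

1307.67


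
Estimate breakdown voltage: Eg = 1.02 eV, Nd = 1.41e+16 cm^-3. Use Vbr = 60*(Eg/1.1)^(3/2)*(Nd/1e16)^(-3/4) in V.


Step 1: Eg/1.1 = 1.02/1.1 = 0.927273
Step 2: (Eg/1.1)^1.5 = 0.927273^1.5 = 0.892918
Step 3: (Nd/1e16)^(-0.75) = (1.41)^(-0.75) = 0.772833
Step 4: Vbr = 60 * 0.892918 * 0.772833 = 41.4 V

41.4


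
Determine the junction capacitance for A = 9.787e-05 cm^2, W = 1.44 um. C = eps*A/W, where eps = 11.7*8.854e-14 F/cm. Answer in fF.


Step 1: eps_Si = 11.7 * 8.854e-14 = 1.035918e-12 F/cm
Step 2: W in cm = 1.44 * 1e-4 = 1.44e-04 cm
Step 3: C = 1.035918e-12 * 9.787e-05 / 1.44e-04 = 7.040645e-13 F
Step 4: C = 704.06 fF

704.06


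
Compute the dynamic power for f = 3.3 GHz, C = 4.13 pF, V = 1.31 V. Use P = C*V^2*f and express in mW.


Step 1: V^2 = 1.31^2 = 1.7161 V^2
Step 2: P = C*V^2*f = 4.13e-12 F * 1.7161 * 3.3e9 Hz
Step 3: P = 2.33887269e-02 W
Step 4: P = 23.389 mW

23.389


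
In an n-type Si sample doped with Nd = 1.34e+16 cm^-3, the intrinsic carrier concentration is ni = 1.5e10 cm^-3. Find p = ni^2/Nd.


Step 1: Since Nd >> ni, n ≈ Nd = 1.34e+16 cm^-3
Step 2: p = ni^2 / n = (1.5e10)^2 / 1.34e+16
Step 3: p = 2.25e20 / 1.34e+16 = 1.68e+04 cm^-3

1.68e+04


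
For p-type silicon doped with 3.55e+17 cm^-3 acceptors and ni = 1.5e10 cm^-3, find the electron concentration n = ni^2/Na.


Step 1: Majority hole concentration p ≈ Na = 3.55e+17 cm^-3
Step 2: n = ni^2 / Na = (1.5e10)^2 / 3.55e+17
Step 3: n = 6.34e+02 cm^-3

6.34e+02


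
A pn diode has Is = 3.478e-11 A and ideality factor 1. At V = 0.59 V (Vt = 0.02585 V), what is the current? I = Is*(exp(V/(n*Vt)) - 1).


Step 1: V/(n*Vt) = 0.59/(1*0.02585) = 22.8240
Step 2: exp(22.8240) = 8.1722e+09
Step 3: I = 3.478e-11 * (8.1722e+09 - 1) = 2.84e-01 A

2.84e-01


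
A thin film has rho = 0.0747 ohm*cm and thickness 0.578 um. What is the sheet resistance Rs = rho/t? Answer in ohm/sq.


Step 1: Convert thickness to cm: t = 0.578 um = 5.7800e-05 cm
Step 2: Rs = rho / t = 0.0747 / 5.7800e-05
Step 3: Rs = 1292.4 ohm/sq

1292.4


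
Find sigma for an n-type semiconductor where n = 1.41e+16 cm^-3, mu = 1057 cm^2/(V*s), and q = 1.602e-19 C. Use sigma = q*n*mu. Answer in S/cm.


Step 1: sigma = q * n * mu
Step 2: sigma = 1.602e-19 * 1.41e+16 * 1057
Step 3: sigma = 2.388e+00 S/cm

2.388e+00


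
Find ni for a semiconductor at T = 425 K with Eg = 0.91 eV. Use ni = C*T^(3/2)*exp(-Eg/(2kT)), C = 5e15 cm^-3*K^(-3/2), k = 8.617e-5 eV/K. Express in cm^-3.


Step 1: Compute kT = 8.617e-5 * 425 = 0.03662225 eV
Step 2: Exponent = -Eg/(2kT) = -0.91/(2*0.03662225) = -12.42414
Step 3: T^(3/2) = 425^1.5 = 8761.60
Step 4: ni = 5e15 * 8761.60 * exp(-12.42414) = 1.76e+14 cm^-3

1.76e+14


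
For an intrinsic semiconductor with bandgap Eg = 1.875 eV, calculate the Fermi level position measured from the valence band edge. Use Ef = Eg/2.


Step 1: For an intrinsic semiconductor, the Fermi level sits at midgap.
Step 2: Ef = Eg / 2 = 1.875 / 2 = 0.9375 eV

0.9375


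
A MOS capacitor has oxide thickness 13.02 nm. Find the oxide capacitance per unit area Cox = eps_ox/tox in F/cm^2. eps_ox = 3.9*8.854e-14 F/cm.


Step 1: eps_ox = 3.9 * 8.854e-14 = 3.45306e-13 F/cm
Step 2: tox in cm = 13.02 nm * 1e-7 = 1.3020e-06 cm
Step 3: Cox = 3.45306e-13 / 1.3020e-06 = 2.65e-07 F/cm^2

2.65e-07


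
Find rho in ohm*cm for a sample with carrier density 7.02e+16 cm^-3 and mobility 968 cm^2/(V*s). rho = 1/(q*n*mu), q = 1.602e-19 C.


Step 1: sigma = q * n * mu = 1.602e-19 * 7.02e+16 * 968 = 1.08862e+01 S/cm
Step 2: rho = 1 / sigma = 1 / 1.08862e+01 = 0.09186 ohm*cm

0.09186


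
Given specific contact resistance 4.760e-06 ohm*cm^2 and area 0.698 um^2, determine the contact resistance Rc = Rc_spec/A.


Step 1: Convert area to cm^2: 0.698 um^2 = 6.9800e-09 cm^2
Step 2: Rc = Rc_spec / A = 4.760e-06 / 6.9800e-09
Step 3: Rc = 6.82e+02 ohms

6.82e+02


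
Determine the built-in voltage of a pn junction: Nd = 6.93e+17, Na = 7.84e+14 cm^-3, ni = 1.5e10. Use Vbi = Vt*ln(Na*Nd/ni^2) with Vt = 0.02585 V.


Step 1: Compute Na*Nd/ni^2 = 7.84e+14 * 6.93e+17 / (1.5e10)^2 = 2.4147e+12
Step 2: ln(2.4147e+12) = 28.5126
Step 3: Vbi = 0.02585 * 28.5126 = 0.737 V

0.737


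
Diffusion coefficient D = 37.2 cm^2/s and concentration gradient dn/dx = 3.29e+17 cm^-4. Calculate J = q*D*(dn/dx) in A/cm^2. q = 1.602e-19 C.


Step 1: J = q * D * (dn/dx)
Step 2: J = 1.602e-19 * 37.2 * 3.29e+17
Step 3: J = 1.96e+00 A/cm^2

1.96e+00


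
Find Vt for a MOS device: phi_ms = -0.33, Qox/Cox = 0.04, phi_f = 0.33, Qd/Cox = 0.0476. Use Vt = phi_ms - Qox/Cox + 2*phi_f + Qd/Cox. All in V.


Step 1: Vt = phi_ms - Qox/Cox + 2*phi_f + Qd/Cox
Step 2: Vt = -0.33 - 0.04 + 2*0.33 + 0.0476
Step 3: Vt = -0.33 - 0.04 + 0.66 + 0.0476
Step 4: Vt = 0.3376 V

0.3376


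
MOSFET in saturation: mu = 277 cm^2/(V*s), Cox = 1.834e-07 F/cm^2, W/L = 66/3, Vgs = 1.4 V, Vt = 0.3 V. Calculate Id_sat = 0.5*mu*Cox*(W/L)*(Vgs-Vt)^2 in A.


Step 1: Overdrive voltage Vov = Vgs - Vt = 1.4 - 0.3 = 1.1 V
Step 2: W/L = 66/3 = 22
Step 3: Id = 0.5 * 277 * 1.834e-07 * 22 * 1.1^2
Step 4: Id = 6.76e-04 A

6.76e-04


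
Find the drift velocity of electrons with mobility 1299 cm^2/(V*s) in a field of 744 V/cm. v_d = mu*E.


Step 1: v_d = mu * E
Step 2: v_d = 1299 * 744 = 966456
Step 3: v_d = 9.66e+05 cm/s

9.66e+05


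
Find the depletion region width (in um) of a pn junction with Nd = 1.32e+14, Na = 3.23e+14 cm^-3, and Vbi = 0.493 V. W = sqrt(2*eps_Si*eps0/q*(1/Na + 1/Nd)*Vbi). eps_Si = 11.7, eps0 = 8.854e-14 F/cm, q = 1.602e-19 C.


Step 1: 1/Na + 1/Nd = 1/3.23e+14 + 1/1.32e+14 = 1.06717e-14
Step 2: 2*eps*eps0/q = 2*11.7*8.854e-14/1.602e-19 = 1.293281e+07
Step 3: W^2 = 1.293281e+07 * 1.06717e-14 * 0.493 = 6.80414e-08
Step 4: W = sqrt(6.80414e-08) = 2.608e-04 cm = 2.608 um

2.608


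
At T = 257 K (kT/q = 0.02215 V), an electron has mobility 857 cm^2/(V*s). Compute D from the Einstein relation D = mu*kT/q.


Step 1: D = mu * (kT/q)
Step 2: D = 857 * 0.02215
Step 3: D = 18.98 cm^2/s

18.98


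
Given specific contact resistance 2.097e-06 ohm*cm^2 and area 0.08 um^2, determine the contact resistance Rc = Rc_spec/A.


Step 1: Convert area to cm^2: 0.08 um^2 = 8.0000e-10 cm^2
Step 2: Rc = Rc_spec / A = 2.097e-06 / 8.0000e-10
Step 3: Rc = 2.62e+03 ohms

2.62e+03


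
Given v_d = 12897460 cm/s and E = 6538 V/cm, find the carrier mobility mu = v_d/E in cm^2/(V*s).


Step 1: mu = v_d / E
Step 2: mu = 12897460 / 6538
Step 3: mu = 1972.69 cm^2/(V*s)

1972.69


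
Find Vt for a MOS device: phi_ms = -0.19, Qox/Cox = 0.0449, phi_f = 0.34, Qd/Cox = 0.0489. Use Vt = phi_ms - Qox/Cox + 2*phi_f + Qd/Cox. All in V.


Step 1: Vt = phi_ms - Qox/Cox + 2*phi_f + Qd/Cox
Step 2: Vt = -0.19 - 0.0449 + 2*0.34 + 0.0489
Step 3: Vt = -0.19 - 0.0449 + 0.68 + 0.0489
Step 4: Vt = 0.494 V

0.494


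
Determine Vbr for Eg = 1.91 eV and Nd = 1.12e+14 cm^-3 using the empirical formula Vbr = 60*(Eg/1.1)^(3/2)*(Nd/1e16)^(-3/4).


Step 1: Eg/1.1 = 1.91/1.1 = 1.736364
Step 2: (Eg/1.1)^1.5 = 1.736364^1.5 = 2.288027
Step 3: (Nd/1e16)^(-0.75) = (0.0112)^(-0.75) = 29.046010
Step 4: Vbr = 60 * 2.288027 * 29.046010 = 3987.5 V

3987.5


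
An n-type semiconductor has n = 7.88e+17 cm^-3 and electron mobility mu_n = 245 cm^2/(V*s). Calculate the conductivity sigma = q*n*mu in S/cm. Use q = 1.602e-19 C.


Step 1: sigma = q * n * mu
Step 2: sigma = 1.602e-19 * 7.88e+17 * 245
Step 3: sigma = 3.093e+01 S/cm

3.093e+01


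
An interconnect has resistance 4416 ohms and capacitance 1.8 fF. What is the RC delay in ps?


Step 1: tau = R * C
Step 2: tau = 4416 * 1.8 fF = 4416 * 1.8e-15 F
Step 3: tau = 7.9488e-12 s = 7.9488 ps

7.9488


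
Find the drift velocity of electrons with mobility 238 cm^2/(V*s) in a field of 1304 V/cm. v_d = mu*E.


Step 1: v_d = mu * E
Step 2: v_d = 238 * 1304 = 310352
Step 3: v_d = 3.10e+05 cm/s

3.10e+05


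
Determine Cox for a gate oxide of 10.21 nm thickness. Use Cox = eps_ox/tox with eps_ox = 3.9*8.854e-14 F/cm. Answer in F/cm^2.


Step 1: eps_ox = 3.9 * 8.854e-14 = 3.45306e-13 F/cm
Step 2: tox in cm = 10.21 nm * 1e-7 = 1.0210e-06 cm
Step 3: Cox = 3.45306e-13 / 1.0210e-06 = 3.38e-07 F/cm^2

3.38e-07


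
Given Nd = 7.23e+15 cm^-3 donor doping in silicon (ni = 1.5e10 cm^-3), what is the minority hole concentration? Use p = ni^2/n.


Step 1: Since Nd >> ni, n ≈ Nd = 7.23e+15 cm^-3
Step 2: p = ni^2 / n = (1.5e10)^2 / 7.23e+15
Step 3: p = 2.25e20 / 7.23e+15 = 3.11e+04 cm^-3

3.11e+04


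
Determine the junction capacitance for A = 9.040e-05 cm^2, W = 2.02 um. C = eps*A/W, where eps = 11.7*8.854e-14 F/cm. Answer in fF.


Step 1: eps_Si = 11.7 * 8.854e-14 = 1.035918e-12 F/cm
Step 2: W in cm = 2.02 * 1e-4 = 2.02e-04 cm
Step 3: C = 1.035918e-12 * 9.040e-05 / 2.02e-04 = 4.635989e-13 F
Step 4: C = 463.6 fF

463.6


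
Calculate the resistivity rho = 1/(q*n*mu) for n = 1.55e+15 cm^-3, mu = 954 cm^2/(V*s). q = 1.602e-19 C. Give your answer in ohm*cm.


Step 1: sigma = q * n * mu = 1.602e-19 * 1.55e+15 * 954 = 2.36888e-01 S/cm
Step 2: rho = 1 / sigma = 1 / 2.36888e-01 = 4.221 ohm*cm

4.221


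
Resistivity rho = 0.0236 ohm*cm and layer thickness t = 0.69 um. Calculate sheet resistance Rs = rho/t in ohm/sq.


Step 1: Convert thickness to cm: t = 0.69 um = 6.9000e-05 cm
Step 2: Rs = rho / t = 0.0236 / 6.9000e-05
Step 3: Rs = 342.0 ohm/sq

342.0


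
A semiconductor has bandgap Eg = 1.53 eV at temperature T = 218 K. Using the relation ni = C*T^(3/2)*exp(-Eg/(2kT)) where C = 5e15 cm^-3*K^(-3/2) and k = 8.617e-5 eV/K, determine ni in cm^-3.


Step 1: Compute kT = 8.617e-5 * 218 = 0.01878506 eV
Step 2: Exponent = -Eg/(2kT) = -1.53/(2*0.01878506) = -40.72385
Step 3: T^(3/2) = 218^1.5 = 3218.73
Step 4: ni = 5e15 * 3218.73 * exp(-40.72385) = 3.32e+01 cm^-3

3.32e+01


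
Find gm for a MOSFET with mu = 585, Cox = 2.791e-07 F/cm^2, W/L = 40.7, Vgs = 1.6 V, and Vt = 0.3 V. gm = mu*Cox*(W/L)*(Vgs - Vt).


Step 1: Vov = Vgs - Vt = 1.6 - 0.3 = 1.3 V
Step 2: gm = mu * Cox * (W/L) * Vov
Step 3: gm = 585 * 2.791e-07 * 40.7 * 1.3 = 8.64e-03 S

8.64e-03


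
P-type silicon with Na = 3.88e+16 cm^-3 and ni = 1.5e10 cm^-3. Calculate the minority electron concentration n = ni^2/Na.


Step 1: Majority hole concentration p ≈ Na = 3.88e+16 cm^-3
Step 2: n = ni^2 / Na = (1.5e10)^2 / 3.88e+16
Step 3: n = 5.80e+03 cm^-3

5.80e+03


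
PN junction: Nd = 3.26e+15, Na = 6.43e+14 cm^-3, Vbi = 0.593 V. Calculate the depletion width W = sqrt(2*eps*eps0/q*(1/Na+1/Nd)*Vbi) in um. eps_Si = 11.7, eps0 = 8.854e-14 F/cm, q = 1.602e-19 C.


Step 1: 1/Na + 1/Nd = 1/6.43e+14 + 1/3.26e+15 = 1.86196e-15
Step 2: 2*eps*eps0/q = 2*11.7*8.854e-14/1.602e-19 = 1.293281e+07
Step 3: W^2 = 1.293281e+07 * 1.86196e-15 * 0.593 = 1.42797e-08
Step 4: W = sqrt(1.42797e-08) = 1.195e-04 cm = 1.195 um

1.195


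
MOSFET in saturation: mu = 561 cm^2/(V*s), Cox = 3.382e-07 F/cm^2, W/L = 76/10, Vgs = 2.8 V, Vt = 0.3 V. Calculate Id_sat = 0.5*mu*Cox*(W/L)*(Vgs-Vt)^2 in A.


Step 1: Overdrive voltage Vov = Vgs - Vt = 2.8 - 0.3 = 2.5 V
Step 2: W/L = 76/10 = 7.6
Step 3: Id = 0.5 * 561 * 3.382e-07 * 7.6 * 2.5^2
Step 4: Id = 4.51e-03 A

4.51e-03


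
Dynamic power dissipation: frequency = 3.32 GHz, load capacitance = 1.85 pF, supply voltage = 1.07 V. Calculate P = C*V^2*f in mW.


Step 1: V^2 = 1.07^2 = 1.1449 V^2
Step 2: P = C*V^2*f = 1.85e-12 F * 1.1449 * 3.32e9 Hz
Step 3: P = 7.0319758e-03 W
Step 4: P = 7.032 mW

7.032


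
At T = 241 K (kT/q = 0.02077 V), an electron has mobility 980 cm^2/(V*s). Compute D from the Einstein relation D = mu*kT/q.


Step 1: D = mu * (kT/q)
Step 2: D = 980 * 0.02077
Step 3: D = 20.35 cm^2/s

20.35


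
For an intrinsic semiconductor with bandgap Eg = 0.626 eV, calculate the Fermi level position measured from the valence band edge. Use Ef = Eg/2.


Step 1: For an intrinsic semiconductor, the Fermi level sits at midgap.
Step 2: Ef = Eg / 2 = 0.626 / 2 = 0.313 eV

0.313


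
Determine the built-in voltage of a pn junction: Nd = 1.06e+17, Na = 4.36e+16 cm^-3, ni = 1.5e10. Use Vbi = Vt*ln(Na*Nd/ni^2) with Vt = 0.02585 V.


Step 1: Compute Na*Nd/ni^2 = 4.36e+16 * 1.06e+17 / (1.5e10)^2 = 2.0540e+13
Step 2: ln(2.0540e+13) = 30.6534
Step 3: Vbi = 0.02585 * 30.6534 = 0.792 V

0.792


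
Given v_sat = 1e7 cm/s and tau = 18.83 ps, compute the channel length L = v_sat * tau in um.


Step 1: tau in seconds = 18.83 ps * 1e-12 = 1.8830e-11 s
Step 2: L = v_sat * tau = 1e7 * 1.8830e-11 = 1.8830e-04 cm
Step 3: L in um = 1.8830e-04 * 1e4 = 1.883 um

1.883


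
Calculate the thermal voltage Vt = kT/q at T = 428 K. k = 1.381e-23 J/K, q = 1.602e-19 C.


Step 1: kT = 1.381e-23 * 428 = 5.91068e-21 J
Step 2: Vt = kT/q = 5.91068e-21 / 1.602e-19
Step 3: Vt = 0.0369 V

0.0369


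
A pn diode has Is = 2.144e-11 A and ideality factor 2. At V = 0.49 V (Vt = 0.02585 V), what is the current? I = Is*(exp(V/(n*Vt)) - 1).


Step 1: V/(n*Vt) = 0.49/(2*0.02585) = 9.4778
Step 2: exp(9.4778) = 1.3066e+04
Step 3: I = 2.144e-11 * (1.3066e+04 - 1) = 2.80e-07 A

2.80e-07


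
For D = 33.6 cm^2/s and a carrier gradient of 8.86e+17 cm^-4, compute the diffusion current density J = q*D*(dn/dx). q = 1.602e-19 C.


Step 1: J = q * D * (dn/dx)
Step 2: J = 1.602e-19 * 33.6 * 8.86e+17
Step 3: J = 4.77e+00 A/cm^2

4.77e+00


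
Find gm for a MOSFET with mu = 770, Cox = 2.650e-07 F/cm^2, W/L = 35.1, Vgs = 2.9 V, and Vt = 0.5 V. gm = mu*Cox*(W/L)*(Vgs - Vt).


Step 1: Vov = Vgs - Vt = 2.9 - 0.5 = 2.4 V
Step 2: gm = mu * Cox * (W/L) * Vov
Step 3: gm = 770 * 2.650e-07 * 35.1 * 2.4 = 1.72e-02 S

1.72e-02


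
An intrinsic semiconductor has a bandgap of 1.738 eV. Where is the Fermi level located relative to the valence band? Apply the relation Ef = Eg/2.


Step 1: For an intrinsic semiconductor, the Fermi level sits at midgap.
Step 2: Ef = Eg / 2 = 1.738 / 2 = 0.869 eV

0.869


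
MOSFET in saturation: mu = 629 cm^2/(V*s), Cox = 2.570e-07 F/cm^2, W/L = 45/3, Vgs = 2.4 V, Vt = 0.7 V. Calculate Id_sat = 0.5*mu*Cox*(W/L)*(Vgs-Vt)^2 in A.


Step 1: Overdrive voltage Vov = Vgs - Vt = 2.4 - 0.7 = 1.7 V
Step 2: W/L = 45/3 = 15
Step 3: Id = 0.5 * 629 * 2.570e-07 * 15 * 1.7^2
Step 4: Id = 3.50e-03 A

3.50e-03


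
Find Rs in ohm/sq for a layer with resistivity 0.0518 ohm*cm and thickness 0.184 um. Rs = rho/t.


Step 1: Convert thickness to cm: t = 0.184 um = 1.8400e-05 cm
Step 2: Rs = rho / t = 0.0518 / 1.8400e-05
Step 3: Rs = 2815.2 ohm/sq

2815.2


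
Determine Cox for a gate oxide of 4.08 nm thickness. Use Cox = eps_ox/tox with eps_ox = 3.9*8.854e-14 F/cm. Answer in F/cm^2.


Step 1: eps_ox = 3.9 * 8.854e-14 = 3.45306e-13 F/cm
Step 2: tox in cm = 4.08 nm * 1e-7 = 4.0800e-07 cm
Step 3: Cox = 3.45306e-13 / 4.0800e-07 = 8.46e-07 F/cm^2

8.46e-07


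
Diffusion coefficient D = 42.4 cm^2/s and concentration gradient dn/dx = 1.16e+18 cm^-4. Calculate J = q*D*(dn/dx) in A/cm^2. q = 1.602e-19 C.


Step 1: J = q * D * (dn/dx)
Step 2: J = 1.602e-19 * 42.4 * 1.16e+18
Step 3: J = 7.88e+00 A/cm^2

7.88e+00


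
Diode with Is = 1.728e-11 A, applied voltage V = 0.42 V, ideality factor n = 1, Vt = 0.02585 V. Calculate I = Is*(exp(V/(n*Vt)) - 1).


Step 1: V/(n*Vt) = 0.42/(1*0.02585) = 16.2476
Step 2: exp(16.2476) = 1.1383e+07
Step 3: I = 1.728e-11 * (1.1383e+07 - 1) = 1.97e-04 A

1.97e-04


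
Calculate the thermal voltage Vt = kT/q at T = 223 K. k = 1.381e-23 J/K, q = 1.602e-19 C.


Step 1: kT = 1.381e-23 * 223 = 3.07963e-21 J
Step 2: Vt = kT/q = 3.07963e-21 / 1.602e-19
Step 3: Vt = 0.01922 V

0.01922


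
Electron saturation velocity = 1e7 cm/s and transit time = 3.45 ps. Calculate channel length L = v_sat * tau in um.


Step 1: tau in seconds = 3.45 ps * 1e-12 = 3.4500e-12 s
Step 2: L = v_sat * tau = 1e7 * 3.4500e-12 = 3.4500e-05 cm
Step 3: L in um = 3.4500e-05 * 1e4 = 0.345 um

0.345


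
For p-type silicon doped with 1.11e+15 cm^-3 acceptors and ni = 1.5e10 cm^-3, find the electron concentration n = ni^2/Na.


Step 1: Majority hole concentration p ≈ Na = 1.11e+15 cm^-3
Step 2: n = ni^2 / Na = (1.5e10)^2 / 1.11e+15
Step 3: n = 2.03e+05 cm^-3

2.03e+05


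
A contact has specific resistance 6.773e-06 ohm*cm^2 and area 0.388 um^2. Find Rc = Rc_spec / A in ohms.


Step 1: Convert area to cm^2: 0.388 um^2 = 3.8800e-09 cm^2
Step 2: Rc = Rc_spec / A = 6.773e-06 / 3.8800e-09
Step 3: Rc = 1.75e+03 ohms

1.75e+03


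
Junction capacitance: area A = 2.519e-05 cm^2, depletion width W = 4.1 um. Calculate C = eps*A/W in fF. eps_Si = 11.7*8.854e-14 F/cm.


Step 1: eps_Si = 11.7 * 8.854e-14 = 1.035918e-12 F/cm
Step 2: W in cm = 4.1 * 1e-4 = 4.10e-04 cm
Step 3: C = 1.035918e-12 * 2.519e-05 / 4.10e-04 = 6.364579e-14 F
Step 4: C = 63.65 fF

63.65


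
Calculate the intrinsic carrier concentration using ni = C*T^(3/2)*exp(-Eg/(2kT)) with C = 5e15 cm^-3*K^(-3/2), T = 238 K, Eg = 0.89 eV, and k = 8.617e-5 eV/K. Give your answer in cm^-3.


Step 1: Compute kT = 8.617e-5 * 238 = 0.02050846 eV
Step 2: Exponent = -Eg/(2kT) = -0.89/(2*0.02050846) = -21.69836
Step 3: T^(3/2) = 238^1.5 = 3671.69
Step 4: ni = 5e15 * 3671.69 * exp(-21.69836) = 6.92e+09 cm^-3

6.92e+09


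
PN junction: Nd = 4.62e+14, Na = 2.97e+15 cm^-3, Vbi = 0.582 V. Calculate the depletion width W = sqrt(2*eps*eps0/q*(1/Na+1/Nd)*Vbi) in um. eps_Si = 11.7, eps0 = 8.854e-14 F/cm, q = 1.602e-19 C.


Step 1: 1/Na + 1/Nd = 1/2.97e+15 + 1/4.62e+14 = 2.50120e-15
Step 2: 2*eps*eps0/q = 2*11.7*8.854e-14/1.602e-19 = 1.293281e+07
Step 3: W^2 = 1.293281e+07 * 2.50120e-15 * 0.582 = 1.88263e-08
Step 4: W = sqrt(1.88263e-08) = 1.372e-04 cm = 1.372 um

1.372


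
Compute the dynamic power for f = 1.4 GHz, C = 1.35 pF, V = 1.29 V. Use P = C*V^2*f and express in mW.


Step 1: V^2 = 1.29^2 = 1.6641 V^2
Step 2: P = C*V^2*f = 1.35e-12 F * 1.6641 * 1.4e9 Hz
Step 3: P = 3.145149e-03 W
Step 4: P = 3.145 mW

3.145


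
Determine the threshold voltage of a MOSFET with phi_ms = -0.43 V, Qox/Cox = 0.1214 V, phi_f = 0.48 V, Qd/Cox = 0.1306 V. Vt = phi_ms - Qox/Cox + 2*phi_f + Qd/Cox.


Step 1: Vt = phi_ms - Qox/Cox + 2*phi_f + Qd/Cox
Step 2: Vt = -0.43 - 0.1214 + 2*0.48 + 0.1306
Step 3: Vt = -0.43 - 0.1214 + 0.96 + 0.1306
Step 4: Vt = 0.5392 V

0.5392


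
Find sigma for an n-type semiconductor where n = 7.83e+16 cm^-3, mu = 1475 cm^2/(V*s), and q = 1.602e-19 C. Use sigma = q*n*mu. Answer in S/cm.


Step 1: sigma = q * n * mu
Step 2: sigma = 1.602e-19 * 7.83e+16 * 1475
Step 3: sigma = 1.850e+01 S/cm

1.850e+01


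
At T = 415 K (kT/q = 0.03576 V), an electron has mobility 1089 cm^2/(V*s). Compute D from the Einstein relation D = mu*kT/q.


Step 1: D = mu * (kT/q)
Step 2: D = 1089 * 0.03576
Step 3: D = 38.94 cm^2/s

38.94


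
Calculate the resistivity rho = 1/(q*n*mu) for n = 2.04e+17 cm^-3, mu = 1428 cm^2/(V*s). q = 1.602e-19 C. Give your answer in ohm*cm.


Step 1: sigma = q * n * mu = 1.602e-19 * 2.04e+17 * 1428 = 4.66682e+01 S/cm
Step 2: rho = 1 / sigma = 1 / 4.66682e+01 = 0.02143 ohm*cm

0.02143


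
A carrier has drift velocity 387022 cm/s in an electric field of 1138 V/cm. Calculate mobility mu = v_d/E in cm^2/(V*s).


Step 1: mu = v_d / E
Step 2: mu = 387022 / 1138
Step 3: mu = 340.09 cm^2/(V*s)

340.09


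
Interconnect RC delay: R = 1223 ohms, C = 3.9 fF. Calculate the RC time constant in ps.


Step 1: tau = R * C
Step 2: tau = 1223 * 3.9 fF = 1223 * 3.9e-15 F
Step 3: tau = 4.7697e-12 s = 4.7697 ps

4.7697


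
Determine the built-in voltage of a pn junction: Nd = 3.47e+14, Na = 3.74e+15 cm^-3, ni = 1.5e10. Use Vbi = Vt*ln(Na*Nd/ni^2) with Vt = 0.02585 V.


Step 1: Compute Na*Nd/ni^2 = 3.74e+15 * 3.47e+14 / (1.5e10)^2 = 5.7679e+09
Step 2: ln(5.7679e+09) = 22.4756
Step 3: Vbi = 0.02585 * 22.4756 = 0.581 V

0.581


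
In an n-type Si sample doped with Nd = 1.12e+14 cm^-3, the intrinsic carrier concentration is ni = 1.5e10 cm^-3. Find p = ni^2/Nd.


Step 1: Since Nd >> ni, n ≈ Nd = 1.12e+14 cm^-3
Step 2: p = ni^2 / n = (1.5e10)^2 / 1.12e+14
Step 3: p = 2.25e20 / 1.12e+14 = 2.01e+06 cm^-3

2.01e+06


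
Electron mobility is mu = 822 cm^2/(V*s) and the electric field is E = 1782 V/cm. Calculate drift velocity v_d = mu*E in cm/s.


Step 1: v_d = mu * E
Step 2: v_d = 822 * 1782 = 1464804
Step 3: v_d = 1.46e+06 cm/s

1.46e+06


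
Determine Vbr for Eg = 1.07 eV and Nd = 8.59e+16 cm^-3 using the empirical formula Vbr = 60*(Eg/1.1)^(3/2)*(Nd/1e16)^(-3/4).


Step 1: Eg/1.1 = 1.07/1.1 = 0.972727
Step 2: (Eg/1.1)^1.5 = 0.972727^1.5 = 0.959371
Step 3: (Nd/1e16)^(-0.75) = (8.59)^(-0.75) = 0.199299
Step 4: Vbr = 60 * 0.959371 * 0.199299 = 11.5 V

11.5


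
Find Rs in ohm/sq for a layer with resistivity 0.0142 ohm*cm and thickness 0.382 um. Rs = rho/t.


Step 1: Convert thickness to cm: t = 0.382 um = 3.8200e-05 cm
Step 2: Rs = rho / t = 0.0142 / 3.8200e-05
Step 3: Rs = 371.7 ohm/sq

371.7


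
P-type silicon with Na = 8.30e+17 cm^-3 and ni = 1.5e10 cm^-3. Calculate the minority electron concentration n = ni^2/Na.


Step 1: Majority hole concentration p ≈ Na = 8.30e+17 cm^-3
Step 2: n = ni^2 / Na = (1.5e10)^2 / 8.30e+17
Step 3: n = 2.71e+02 cm^-3

2.71e+02


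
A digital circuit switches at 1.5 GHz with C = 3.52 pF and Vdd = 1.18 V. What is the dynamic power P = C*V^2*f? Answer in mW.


Step 1: V^2 = 1.18^2 = 1.3924 V^2
Step 2: P = C*V^2*f = 3.52e-12 F * 1.3924 * 1.5e9 Hz
Step 3: P = 7.351872e-03 W
Step 4: P = 7.352 mW

7.352


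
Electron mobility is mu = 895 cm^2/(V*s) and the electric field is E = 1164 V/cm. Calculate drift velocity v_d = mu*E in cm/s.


Step 1: v_d = mu * E
Step 2: v_d = 895 * 1164 = 1041780
Step 3: v_d = 1.04e+06 cm/s

1.04e+06


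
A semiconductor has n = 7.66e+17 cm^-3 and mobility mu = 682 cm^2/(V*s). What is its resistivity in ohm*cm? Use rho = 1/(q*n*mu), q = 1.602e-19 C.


Step 1: sigma = q * n * mu = 1.602e-19 * 7.66e+17 * 682 = 8.36904e+01 S/cm
Step 2: rho = 1 / sigma = 1 / 8.36904e+01 = 0.01195 ohm*cm

0.01195


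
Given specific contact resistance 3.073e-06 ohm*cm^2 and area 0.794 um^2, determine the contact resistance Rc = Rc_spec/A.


Step 1: Convert area to cm^2: 0.794 um^2 = 7.9400e-09 cm^2
Step 2: Rc = Rc_spec / A = 3.073e-06 / 7.9400e-09
Step 3: Rc = 3.87e+02 ohms

3.87e+02


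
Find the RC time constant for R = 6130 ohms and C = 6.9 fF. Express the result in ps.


Step 1: tau = R * C
Step 2: tau = 6130 * 6.9 fF = 6130 * 6.9e-15 F
Step 3: tau = 4.2297e-11 s = 42.297 ps

42.297


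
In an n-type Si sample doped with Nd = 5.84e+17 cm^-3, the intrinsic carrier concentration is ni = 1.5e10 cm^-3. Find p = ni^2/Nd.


Step 1: Since Nd >> ni, n ≈ Nd = 5.84e+17 cm^-3
Step 2: p = ni^2 / n = (1.5e10)^2 / 5.84e+17
Step 3: p = 2.25e20 / 5.84e+17 = 3.85e+02 cm^-3

3.85e+02


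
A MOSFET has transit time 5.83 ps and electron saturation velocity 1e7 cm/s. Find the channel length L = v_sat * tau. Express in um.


Step 1: tau in seconds = 5.83 ps * 1e-12 = 5.8300e-12 s
Step 2: L = v_sat * tau = 1e7 * 5.8300e-12 = 5.8300e-05 cm
Step 3: L in um = 5.8300e-05 * 1e4 = 0.583 um

0.583


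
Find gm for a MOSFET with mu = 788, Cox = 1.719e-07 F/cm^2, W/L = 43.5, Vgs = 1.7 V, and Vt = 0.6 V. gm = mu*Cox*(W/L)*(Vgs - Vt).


Step 1: Vov = Vgs - Vt = 1.7 - 0.6 = 1.1 V
Step 2: gm = mu * Cox * (W/L) * Vov
Step 3: gm = 788 * 1.719e-07 * 43.5 * 1.1 = 6.48e-03 S

6.48e-03


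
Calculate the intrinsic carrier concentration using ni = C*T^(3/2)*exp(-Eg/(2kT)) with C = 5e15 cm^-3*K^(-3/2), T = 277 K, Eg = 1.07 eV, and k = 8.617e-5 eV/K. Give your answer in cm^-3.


Step 1: Compute kT = 8.617e-5 * 277 = 0.02386909 eV
Step 2: Exponent = -Eg/(2kT) = -1.07/(2*0.02386909) = -22.41393
Step 3: T^(3/2) = 277^1.5 = 4610.20
Step 4: ni = 5e15 * 4610.20 * exp(-22.41393) = 4.25e+09 cm^-3

4.25e+09


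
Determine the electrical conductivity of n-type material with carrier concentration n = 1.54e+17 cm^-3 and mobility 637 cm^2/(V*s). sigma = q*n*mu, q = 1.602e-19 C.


Step 1: sigma = q * n * mu
Step 2: sigma = 1.602e-19 * 1.54e+17 * 637
Step 3: sigma = 1.572e+01 S/cm

1.572e+01


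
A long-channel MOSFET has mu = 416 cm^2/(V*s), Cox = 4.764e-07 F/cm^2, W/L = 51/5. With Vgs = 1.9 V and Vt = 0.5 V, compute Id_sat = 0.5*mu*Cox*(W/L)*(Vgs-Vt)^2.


Step 1: Overdrive voltage Vov = Vgs - Vt = 1.9 - 0.5 = 1.4 V
Step 2: W/L = 51/5 = 10.2
Step 3: Id = 0.5 * 416 * 4.764e-07 * 10.2 * 1.4^2
Step 4: Id = 1.98e-03 A

1.98e-03


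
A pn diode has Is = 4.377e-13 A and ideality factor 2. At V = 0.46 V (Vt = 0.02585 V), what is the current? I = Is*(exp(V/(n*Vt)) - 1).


Step 1: V/(n*Vt) = 0.46/(2*0.02585) = 8.8975
Step 2: exp(8.8975) = 7.3137e+03
Step 3: I = 4.377e-13 * (7.3137e+03 - 1) = 3.20e-09 A

3.20e-09


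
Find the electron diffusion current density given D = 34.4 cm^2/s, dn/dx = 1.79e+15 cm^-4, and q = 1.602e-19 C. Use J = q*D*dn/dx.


Step 1: J = q * D * (dn/dx)
Step 2: J = 1.602e-19 * 34.4 * 1.79e+15
Step 3: J = 9.86e-03 A/cm^2

9.86e-03


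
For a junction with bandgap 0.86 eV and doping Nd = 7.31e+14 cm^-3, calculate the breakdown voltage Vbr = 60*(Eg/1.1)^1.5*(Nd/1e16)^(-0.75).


Step 1: Eg/1.1 = 0.86/1.1 = 0.781818
Step 2: (Eg/1.1)^1.5 = 0.781818^1.5 = 0.691287
Step 3: (Nd/1e16)^(-0.75) = (0.0731)^(-0.75) = 7.113150
Step 4: Vbr = 60 * 0.691287 * 7.113150 = 295.0 V

295.0


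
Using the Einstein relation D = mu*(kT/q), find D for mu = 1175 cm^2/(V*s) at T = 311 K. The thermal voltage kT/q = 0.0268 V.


Step 1: D = mu * (kT/q)
Step 2: D = 1175 * 0.0268
Step 3: D = 31.49 cm^2/s

31.49


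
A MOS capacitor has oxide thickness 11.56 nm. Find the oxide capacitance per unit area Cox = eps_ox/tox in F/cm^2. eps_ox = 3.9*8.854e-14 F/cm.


Step 1: eps_ox = 3.9 * 8.854e-14 = 3.45306e-13 F/cm
Step 2: tox in cm = 11.56 nm * 1e-7 = 1.1560e-06 cm
Step 3: Cox = 3.45306e-13 / 1.1560e-06 = 2.99e-07 F/cm^2

2.99e-07


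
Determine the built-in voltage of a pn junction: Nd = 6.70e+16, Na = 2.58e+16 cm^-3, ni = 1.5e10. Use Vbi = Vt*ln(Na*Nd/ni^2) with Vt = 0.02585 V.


Step 1: Compute Na*Nd/ni^2 = 2.58e+16 * 6.70e+16 / (1.5e10)^2 = 7.6827e+12
Step 2: ln(7.6827e+12) = 29.6700
Step 3: Vbi = 0.02585 * 29.6700 = 0.767 V

0.767


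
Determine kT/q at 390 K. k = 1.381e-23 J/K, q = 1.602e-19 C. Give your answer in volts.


Step 1: kT = 1.381e-23 * 390 = 5.3859e-21 J
Step 2: Vt = kT/q = 5.3859e-21 / 1.602e-19
Step 3: Vt = 0.03362 V

0.03362


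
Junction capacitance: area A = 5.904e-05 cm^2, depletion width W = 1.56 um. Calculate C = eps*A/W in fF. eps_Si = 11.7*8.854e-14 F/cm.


Step 1: eps_Si = 11.7 * 8.854e-14 = 1.035918e-12 F/cm
Step 2: W in cm = 1.56 * 1e-4 = 1.56e-04 cm
Step 3: C = 1.035918e-12 * 5.904e-05 / 1.56e-04 = 3.920551e-13 F
Step 4: C = 392.06 fF

392.06


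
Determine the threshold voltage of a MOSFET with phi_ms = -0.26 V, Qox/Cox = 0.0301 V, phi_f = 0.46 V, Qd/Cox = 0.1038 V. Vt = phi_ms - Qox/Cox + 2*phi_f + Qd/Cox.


Step 1: Vt = phi_ms - Qox/Cox + 2*phi_f + Qd/Cox
Step 2: Vt = -0.26 - 0.0301 + 2*0.46 + 0.1038
Step 3: Vt = -0.26 - 0.0301 + 0.92 + 0.1038
Step 4: Vt = 0.7337 V

0.7337


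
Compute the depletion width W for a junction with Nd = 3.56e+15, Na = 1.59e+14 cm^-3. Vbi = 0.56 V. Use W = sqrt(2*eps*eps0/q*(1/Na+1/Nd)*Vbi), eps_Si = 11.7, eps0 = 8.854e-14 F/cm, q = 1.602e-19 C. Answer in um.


Step 1: 1/Na + 1/Nd = 1/1.59e+14 + 1/3.56e+15 = 6.57021e-15
Step 2: 2*eps*eps0/q = 2*11.7*8.854e-14/1.602e-19 = 1.293281e+07
Step 3: W^2 = 1.293281e+07 * 6.57021e-15 * 0.56 = 4.75839e-08
Step 4: W = sqrt(4.75839e-08) = 2.181e-04 cm = 2.181 um

2.181


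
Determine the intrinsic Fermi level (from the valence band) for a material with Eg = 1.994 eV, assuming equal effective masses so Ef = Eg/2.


Step 1: For an intrinsic semiconductor, the Fermi level sits at midgap.
Step 2: Ef = Eg / 2 = 1.994 / 2 = 0.997 eV

0.997


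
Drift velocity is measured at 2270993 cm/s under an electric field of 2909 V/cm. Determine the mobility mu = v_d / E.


Step 1: mu = v_d / E
Step 2: mu = 2270993 / 2909
Step 3: mu = 780.68 cm^2/(V*s)

780.68


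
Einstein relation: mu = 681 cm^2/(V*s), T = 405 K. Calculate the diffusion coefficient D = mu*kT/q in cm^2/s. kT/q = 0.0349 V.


Step 1: D = mu * (kT/q)
Step 2: D = 681 * 0.0349
Step 3: D = 23.77 cm^2/s

23.77


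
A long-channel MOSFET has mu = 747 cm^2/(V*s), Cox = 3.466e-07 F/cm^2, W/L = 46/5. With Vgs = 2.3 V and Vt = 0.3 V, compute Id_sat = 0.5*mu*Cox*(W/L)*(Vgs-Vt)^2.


Step 1: Overdrive voltage Vov = Vgs - Vt = 2.3 - 0.3 = 2.0 V
Step 2: W/L = 46/5 = 9.2
Step 3: Id = 0.5 * 747 * 3.466e-07 * 9.2 * 2.0^2
Step 4: Id = 4.76e-03 A

4.76e-03


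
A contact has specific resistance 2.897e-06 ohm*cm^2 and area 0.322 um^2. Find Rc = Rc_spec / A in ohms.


Step 1: Convert area to cm^2: 0.322 um^2 = 3.2200e-09 cm^2
Step 2: Rc = Rc_spec / A = 2.897e-06 / 3.2200e-09
Step 3: Rc = 9.00e+02 ohms

9.00e+02


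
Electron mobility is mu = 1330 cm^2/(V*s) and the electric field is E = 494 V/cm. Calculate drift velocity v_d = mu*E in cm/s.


Step 1: v_d = mu * E
Step 2: v_d = 1330 * 494 = 657020
Step 3: v_d = 6.57e+05 cm/s

6.57e+05


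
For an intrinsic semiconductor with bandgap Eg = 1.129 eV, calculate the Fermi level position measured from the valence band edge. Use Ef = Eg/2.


Step 1: For an intrinsic semiconductor, the Fermi level sits at midgap.
Step 2: Ef = Eg / 2 = 1.129 / 2 = 0.5645 eV

0.5645


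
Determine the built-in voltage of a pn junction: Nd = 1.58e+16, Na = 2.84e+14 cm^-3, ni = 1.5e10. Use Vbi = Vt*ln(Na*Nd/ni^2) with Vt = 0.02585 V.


Step 1: Compute Na*Nd/ni^2 = 2.84e+14 * 1.58e+16 / (1.5e10)^2 = 1.9943e+10
Step 2: ln(1.9943e+10) = 23.7161
Step 3: Vbi = 0.02585 * 23.7161 = 0.613 V

0.613


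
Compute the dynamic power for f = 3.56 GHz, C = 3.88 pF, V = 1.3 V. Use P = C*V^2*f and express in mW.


Step 1: V^2 = 1.3^2 = 1.69 V^2
Step 2: P = C*V^2*f = 3.88e-12 F * 1.69 * 3.56e9 Hz
Step 3: P = 2.3343632e-02 W
Step 4: P = 23.344 mW

23.344


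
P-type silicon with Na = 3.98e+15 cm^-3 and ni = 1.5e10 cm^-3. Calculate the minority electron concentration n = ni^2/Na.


Step 1: Majority hole concentration p ≈ Na = 3.98e+15 cm^-3
Step 2: n = ni^2 / Na = (1.5e10)^2 / 3.98e+15
Step 3: n = 5.65e+04 cm^-3

5.65e+04


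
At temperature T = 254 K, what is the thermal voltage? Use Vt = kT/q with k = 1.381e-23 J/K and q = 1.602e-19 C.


Step 1: kT = 1.381e-23 * 254 = 3.50774e-21 J
Step 2: Vt = kT/q = 3.50774e-21 / 1.602e-19
Step 3: Vt = 0.0219 V

0.0219


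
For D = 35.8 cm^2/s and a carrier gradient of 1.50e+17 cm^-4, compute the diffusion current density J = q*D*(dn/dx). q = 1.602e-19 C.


Step 1: J = q * D * (dn/dx)
Step 2: J = 1.602e-19 * 35.8 * 1.50e+17
Step 3: J = 8.60e-01 A/cm^2

8.60e-01


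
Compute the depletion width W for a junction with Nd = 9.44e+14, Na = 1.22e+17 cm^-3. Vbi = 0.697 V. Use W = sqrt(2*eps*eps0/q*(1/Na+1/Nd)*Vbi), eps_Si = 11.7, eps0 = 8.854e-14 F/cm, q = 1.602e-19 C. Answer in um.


Step 1: 1/Na + 1/Nd = 1/1.22e+17 + 1/9.44e+14 = 1.06752e-15
Step 2: 2*eps*eps0/q = 2*11.7*8.854e-14/1.602e-19 = 1.293281e+07
Step 3: W^2 = 1.293281e+07 * 1.06752e-15 * 0.697 = 9.62281e-09
Step 4: W = sqrt(9.62281e-09) = 9.810e-05 cm = 0.981 um

0.981


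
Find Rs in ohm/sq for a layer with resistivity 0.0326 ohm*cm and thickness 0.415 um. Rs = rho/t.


Step 1: Convert thickness to cm: t = 0.415 um = 4.1500e-05 cm
Step 2: Rs = rho / t = 0.0326 / 4.1500e-05
Step 3: Rs = 785.5 ohm/sq

785.5


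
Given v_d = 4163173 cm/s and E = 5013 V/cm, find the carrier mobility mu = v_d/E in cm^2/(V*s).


Step 1: mu = v_d / E
Step 2: mu = 4163173 / 5013
Step 3: mu = 830.48 cm^2/(V*s)

830.48


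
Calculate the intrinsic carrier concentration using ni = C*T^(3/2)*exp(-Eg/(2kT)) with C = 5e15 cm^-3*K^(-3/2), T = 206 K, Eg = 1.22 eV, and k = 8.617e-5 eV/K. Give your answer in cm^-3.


Step 1: Compute kT = 8.617e-5 * 206 = 0.01775102 eV
Step 2: Exponent = -Eg/(2kT) = -1.22/(2*0.01775102) = -34.36422
Step 3: T^(3/2) = 206^1.5 = 2956.66
Step 4: ni = 5e15 * 2956.66 * exp(-34.36422) = 1.76e+04 cm^-3

1.76e+04


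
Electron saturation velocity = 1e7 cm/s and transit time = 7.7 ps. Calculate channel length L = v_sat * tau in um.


Step 1: tau in seconds = 7.7 ps * 1e-12 = 7.7000e-12 s
Step 2: L = v_sat * tau = 1e7 * 7.7000e-12 = 7.7000e-05 cm
Step 3: L in um = 7.7000e-05 * 1e4 = 0.77 um

0.77


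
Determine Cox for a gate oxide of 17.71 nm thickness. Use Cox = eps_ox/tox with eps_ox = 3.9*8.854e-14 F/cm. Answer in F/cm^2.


Step 1: eps_ox = 3.9 * 8.854e-14 = 3.45306e-13 F/cm
Step 2: tox in cm = 17.71 nm * 1e-7 = 1.7710e-06 cm
Step 3: Cox = 3.45306e-13 / 1.7710e-06 = 1.95e-07 F/cm^2

1.95e-07


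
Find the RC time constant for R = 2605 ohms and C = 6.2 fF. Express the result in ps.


Step 1: tau = R * C
Step 2: tau = 2605 * 6.2 fF = 2605 * 6.2e-15 F
Step 3: tau = 1.6151e-11 s = 16.151 ps

16.151


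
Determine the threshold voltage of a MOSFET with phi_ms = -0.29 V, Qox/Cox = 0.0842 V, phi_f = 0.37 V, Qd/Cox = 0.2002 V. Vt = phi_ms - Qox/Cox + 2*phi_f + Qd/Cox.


Step 1: Vt = phi_ms - Qox/Cox + 2*phi_f + Qd/Cox
Step 2: Vt = -0.29 - 0.0842 + 2*0.37 + 0.2002
Step 3: Vt = -0.29 - 0.0842 + 0.74 + 0.2002
Step 4: Vt = 0.566 V

0.566


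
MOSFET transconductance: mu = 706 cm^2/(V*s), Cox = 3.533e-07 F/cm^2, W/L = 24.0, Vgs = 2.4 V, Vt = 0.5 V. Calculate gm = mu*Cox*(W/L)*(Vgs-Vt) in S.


Step 1: Vov = Vgs - Vt = 2.4 - 0.5 = 1.9 V
Step 2: gm = mu * Cox * (W/L) * Vov
Step 3: gm = 706 * 3.533e-07 * 24.0 * 1.9 = 1.14e-02 S

1.14e-02


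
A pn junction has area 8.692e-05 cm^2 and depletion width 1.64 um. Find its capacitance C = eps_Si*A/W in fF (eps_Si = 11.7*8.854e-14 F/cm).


Step 1: eps_Si = 11.7 * 8.854e-14 = 1.035918e-12 F/cm
Step 2: W in cm = 1.64 * 1e-4 = 1.64e-04 cm
Step 3: C = 1.035918e-12 * 8.692e-05 / 1.64e-04 = 5.490365e-13 F
Step 4: C = 549.04 fF

549.04


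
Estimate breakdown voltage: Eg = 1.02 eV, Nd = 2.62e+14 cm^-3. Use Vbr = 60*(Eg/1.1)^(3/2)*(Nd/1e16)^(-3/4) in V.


Step 1: Eg/1.1 = 1.02/1.1 = 0.927273
Step 2: (Eg/1.1)^1.5 = 0.927273^1.5 = 0.892918
Step 3: (Nd/1e16)^(-0.75) = (0.0262)^(-0.75) = 15.355856
Step 4: Vbr = 60 * 0.892918 * 15.355856 = 822.7 V

822.7


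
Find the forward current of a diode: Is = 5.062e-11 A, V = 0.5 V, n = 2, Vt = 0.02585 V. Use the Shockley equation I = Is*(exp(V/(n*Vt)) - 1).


Step 1: V/(n*Vt) = 0.5/(2*0.02585) = 9.6712
Step 2: exp(9.6712) = 1.5854e+04
Step 3: I = 5.062e-11 * (1.5854e+04 - 1) = 8.02e-07 A

8.02e-07


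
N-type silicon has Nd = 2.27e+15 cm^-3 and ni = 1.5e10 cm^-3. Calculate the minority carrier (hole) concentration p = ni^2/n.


Step 1: Since Nd >> ni, n ≈ Nd = 2.27e+15 cm^-3
Step 2: p = ni^2 / n = (1.5e10)^2 / 2.27e+15
Step 3: p = 2.25e20 / 2.27e+15 = 9.91e+04 cm^-3

9.91e+04


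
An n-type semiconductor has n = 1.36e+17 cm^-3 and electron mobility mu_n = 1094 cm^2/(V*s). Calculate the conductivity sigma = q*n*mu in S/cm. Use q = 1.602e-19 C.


Step 1: sigma = q * n * mu
Step 2: sigma = 1.602e-19 * 1.36e+17 * 1094
Step 3: sigma = 2.384e+01 S/cm

2.384e+01


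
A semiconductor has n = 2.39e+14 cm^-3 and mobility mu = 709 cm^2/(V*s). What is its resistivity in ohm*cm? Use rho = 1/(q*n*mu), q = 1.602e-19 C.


Step 1: sigma = q * n * mu = 1.602e-19 * 2.39e+14 * 709 = 2.71461e-02 S/cm
Step 2: rho = 1 / sigma = 1 / 2.71461e-02 = 36.84 ohm*cm

36.84


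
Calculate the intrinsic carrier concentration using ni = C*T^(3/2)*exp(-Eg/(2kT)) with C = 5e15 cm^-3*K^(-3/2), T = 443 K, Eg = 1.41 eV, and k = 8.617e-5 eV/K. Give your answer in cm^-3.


Step 1: Compute kT = 8.617e-5 * 443 = 0.03817331 eV
Step 2: Exponent = -Eg/(2kT) = -1.41/(2*0.03817331) = -18.46840
Step 3: T^(3/2) = 443^1.5 = 9324.07
Step 4: ni = 5e15 * 9324.07 * exp(-18.46840) = 4.44e+11 cm^-3

4.44e+11


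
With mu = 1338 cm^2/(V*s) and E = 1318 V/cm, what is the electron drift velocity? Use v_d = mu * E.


Step 1: v_d = mu * E
Step 2: v_d = 1338 * 1318 = 1763484
Step 3: v_d = 1.76e+06 cm/s

1.76e+06


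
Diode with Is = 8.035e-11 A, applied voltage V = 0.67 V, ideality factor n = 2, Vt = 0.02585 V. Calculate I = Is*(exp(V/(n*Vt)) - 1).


Step 1: V/(n*Vt) = 0.67/(2*0.02585) = 12.9594
Step 2: exp(12.9594) = 4.2481e+05
Step 3: I = 8.035e-11 * (4.2481e+05 - 1) = 3.41e-05 A

3.41e-05


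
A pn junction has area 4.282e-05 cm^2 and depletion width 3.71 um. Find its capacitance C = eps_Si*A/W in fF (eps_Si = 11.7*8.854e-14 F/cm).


Step 1: eps_Si = 11.7 * 8.854e-14 = 1.035918e-12 F/cm
Step 2: W in cm = 3.71 * 1e-4 = 3.71e-04 cm
Step 3: C = 1.035918e-12 * 4.282e-05 / 3.71e-04 = 1.195634e-13 F
Step 4: C = 119.56 fF

119.56


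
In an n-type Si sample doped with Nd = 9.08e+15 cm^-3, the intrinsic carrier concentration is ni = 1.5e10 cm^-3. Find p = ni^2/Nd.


Step 1: Since Nd >> ni, n ≈ Nd = 9.08e+15 cm^-3
Step 2: p = ni^2 / n = (1.5e10)^2 / 9.08e+15
Step 3: p = 2.25e20 / 9.08e+15 = 2.48e+04 cm^-3

2.48e+04


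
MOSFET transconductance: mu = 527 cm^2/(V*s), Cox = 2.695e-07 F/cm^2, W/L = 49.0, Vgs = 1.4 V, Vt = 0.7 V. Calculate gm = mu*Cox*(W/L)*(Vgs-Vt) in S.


Step 1: Vov = Vgs - Vt = 1.4 - 0.7 = 0.7 V
Step 2: gm = mu * Cox * (W/L) * Vov
Step 3: gm = 527 * 2.695e-07 * 49.0 * 0.7 = 4.87e-03 S

4.87e-03


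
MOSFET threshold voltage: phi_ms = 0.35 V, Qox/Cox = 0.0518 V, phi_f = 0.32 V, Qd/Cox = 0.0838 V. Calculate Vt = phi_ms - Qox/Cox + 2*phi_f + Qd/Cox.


Step 1: Vt = phi_ms - Qox/Cox + 2*phi_f + Qd/Cox
Step 2: Vt = 0.35 - 0.0518 + 2*0.32 + 0.0838
Step 3: Vt = 0.35 - 0.0518 + 0.64 + 0.0838
Step 4: Vt = 1.022 V

1.022
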